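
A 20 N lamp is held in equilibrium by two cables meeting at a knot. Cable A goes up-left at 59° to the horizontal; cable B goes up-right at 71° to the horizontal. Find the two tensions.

T_A = 8.500 N, T_B = 13.45 N

ΣF_x = 0: −T_A·cos59° + T_B·cos71° = 0 → T_B = 1.58197·T_A.
ΣF_y = 0: T_A·sin59° + T_B·sin71° = 20.
Substitute: T_A·(0.857167 + 1.58197·0.945519) = 20 → T_A = 8.49997 ≈ 8.500 N.
Then T_B = 1.58197 × 8.49997 = 13.45 N.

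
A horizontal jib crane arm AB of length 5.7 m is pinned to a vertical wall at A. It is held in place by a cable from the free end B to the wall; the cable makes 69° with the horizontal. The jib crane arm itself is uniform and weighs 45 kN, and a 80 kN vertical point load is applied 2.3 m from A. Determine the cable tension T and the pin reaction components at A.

ΣM about A: T·sin69°·5.7 − 45·2.85 − 80·2.3 = 0 → T = 312.25/(5.7·0.93358) = 58.6781 ≈ 58.68 kN.
ΣF_x = 0: A_x − T·cos69° = 0 → A_x = 58.6781 × 0.358368 = 21.03 kN.
ΣF_y = 0: A_y + T·sin69° − 45 − 80 = 0 → A_y = 125 − 58.6781 × 0.93358 = 70.22 kN.

T = 58.68 kN, A_x = 21.03 kN, A_y = 70.22 kN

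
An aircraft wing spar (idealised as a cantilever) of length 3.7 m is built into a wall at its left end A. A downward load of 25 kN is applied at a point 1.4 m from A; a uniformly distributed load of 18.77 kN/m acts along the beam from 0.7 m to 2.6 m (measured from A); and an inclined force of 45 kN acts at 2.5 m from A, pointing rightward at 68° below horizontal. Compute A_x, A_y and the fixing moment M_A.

Resultant of the distributed load: 18.77 × 1.9 = 35.663 kN at 1.65 m from A.
ΣF_x = 0: A_x + 45·cos68° = 0 → A_x = -16.86 kN.
ΣF_y = 0: A_y − 25 − 18.77·1.9 − 45·sin68° = 0 → A_y = 102.4 kN.
ΣM about A: M_A − 25·1.4 − (18.77·1.9)·1.65 − 45·sin68°·2.5 = 0 → M_A = 198.2 kN·m.

A_x = -16.86 kN, A_y = 102.4 kN, M_A = 198.2 kN·m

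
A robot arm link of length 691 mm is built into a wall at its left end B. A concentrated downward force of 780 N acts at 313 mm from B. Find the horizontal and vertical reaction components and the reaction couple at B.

B_x = 0, B_y = 780.0 N, M_B = 244100 N·mm

ΣF_x = 0: B_x = 0.
ΣF_y = 0: B_y − 780 = 0 → B_y = 780.0 N.
ΣM about B: M_B − 780·313 = 0 → M_B = 244100 N·mm.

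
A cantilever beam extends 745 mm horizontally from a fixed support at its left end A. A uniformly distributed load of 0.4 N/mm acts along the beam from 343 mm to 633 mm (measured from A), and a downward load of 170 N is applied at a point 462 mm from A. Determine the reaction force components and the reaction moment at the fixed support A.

A_x = 0, A_y = 286.0 N, M_A = 135100 N·mm

Resultant of the distributed load: 0.4 × 290 = 116 N at 488 mm from A.
ΣF_x = 0: A_x = 0.
ΣF_y = 0: A_y − 0.4·290 − 170 = 0 → A_y = 286.0 N.
ΣM about A: M_A − (0.4·290)·488 − 170·462 = 0 → M_A = 135100 N·mm.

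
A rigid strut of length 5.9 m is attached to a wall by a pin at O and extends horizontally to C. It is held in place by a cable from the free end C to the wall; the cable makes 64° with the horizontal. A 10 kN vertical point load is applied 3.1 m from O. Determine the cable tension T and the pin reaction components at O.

T = 5.846 kN, O_x = 2.563 kN, O_y = 4.746 kN

ΣM about O: T·sin64°·5.9 − 10·3.1 = 0 → T = 31/(5.9·0.898794) = 5.84587 ≈ 5.846 kN.
ΣF_x = 0: O_x − T·cos64° = 0 → O_x = 5.84587 × 0.438371 = 2.563 kN.
ΣF_y = 0: O_y + T·sin64° − 10 = 0 → O_y = 10 − 5.84587 × 0.898794 = 4.746 kN.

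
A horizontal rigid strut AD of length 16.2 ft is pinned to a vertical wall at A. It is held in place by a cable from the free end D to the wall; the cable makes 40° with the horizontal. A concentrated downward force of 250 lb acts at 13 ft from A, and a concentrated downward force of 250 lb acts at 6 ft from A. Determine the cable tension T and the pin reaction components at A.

T = 456.2 lb, A_x = 349.4 lb, A_y = 206.8 lb

ΣM about A: T·sin40°·16.2 − 250·13 − 250·6 = 0 → T = 4750/(16.2·0.642788) = 456.153 ≈ 456.2 lb.
ΣF_x = 0: A_x − T·cos40° = 0 → A_x = 456.153 × 0.766044 = 349.4 lb.
ΣF_y = 0: A_y + T·sin40° − 250 − 250 = 0 → A_y = 500 − 456.153 × 0.642788 = 206.8 lb.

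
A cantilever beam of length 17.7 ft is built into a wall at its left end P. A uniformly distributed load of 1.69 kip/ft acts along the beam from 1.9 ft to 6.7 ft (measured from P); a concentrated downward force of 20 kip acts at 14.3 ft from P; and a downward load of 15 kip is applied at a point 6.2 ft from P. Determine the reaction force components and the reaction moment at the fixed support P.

Resultant of the distributed load: 1.69 × 4.8 = 8.112 kip at 4.3 ft from P.
ΣF_x = 0: P_x = 0.
ΣF_y = 0: P_y − 1.69·4.8 − 20 − 15 = 0 → P_y = 43.11 kip.
ΣM about P: M_P − (1.69·4.8)·4.3 − 20·14.3 − 15·6.2 = 0 → M_P = 413.9 kip·ft.

P_x = 0, P_y = 43.11 kip, M_P = 413.9 kip·ft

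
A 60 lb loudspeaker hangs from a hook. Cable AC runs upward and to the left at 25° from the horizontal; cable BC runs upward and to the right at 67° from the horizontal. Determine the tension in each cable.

T_AC = 23.46 lb, T_BC = 54.41 lb

ΣF_x = 0: −T_AC·cos25° + T_BC·cos67° = 0 → T_BC = 2.31952·T_AC.
ΣF_y = 0: T_AC·sin25° + T_BC·sin67° = 60.
Substitute: T_AC·(0.422618 + 2.31952·0.920505) = 60 → T_AC = 23.4581 ≈ 23.46 lb.
Then T_BC = 2.31952 × 23.4581 = 54.41 lb.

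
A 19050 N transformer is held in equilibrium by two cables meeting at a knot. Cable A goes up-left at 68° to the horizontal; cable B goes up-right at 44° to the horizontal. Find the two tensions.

T_A = 14780 N, T_B = 7697 N

ΣF_x = 0: −T_A·cos68° + T_B·cos44° = 0 → T_B = 0.520764·T_A.
ΣF_y = 0: T_A·sin68° + T_B·sin44° = 19050.
Substitute: T_A·(0.927184 + 0.520764·0.694658) = 19050 → T_A = 14779.6 ≈ 14780 N.
Then T_B = 0.520764 × 14779.6 = 7697 N.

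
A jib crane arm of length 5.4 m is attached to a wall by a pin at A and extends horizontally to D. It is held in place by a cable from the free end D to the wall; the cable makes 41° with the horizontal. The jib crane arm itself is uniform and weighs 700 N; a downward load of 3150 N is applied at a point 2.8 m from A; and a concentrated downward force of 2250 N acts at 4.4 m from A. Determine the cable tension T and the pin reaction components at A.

ΣM about A: T·sin41°·5.4 − 700·2.7 − 3150·2.8 − 2250·4.4 = 0 → T = 20610/(5.4·0.656059) = 5817.57 ≈ 5818 N.
ΣF_x = 0: A_x − T·cos41° = 0 → A_x = 5817.57 × 0.75471 = 4391 N.
ΣF_y = 0: A_y + T·sin41° − 700 − 3150 − 2250 = 0 → A_y = 6100 − 5817.57 × 0.656059 = 2283 N.

T = 5818 N, A_x = 4391 N, A_y = 2283 N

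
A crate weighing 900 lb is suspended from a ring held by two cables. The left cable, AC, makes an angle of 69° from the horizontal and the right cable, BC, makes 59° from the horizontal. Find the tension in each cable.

ΣF_x = 0: −T_AC·cos69° + T_BC·cos59° = 0 → T_BC = 0.695809·T_AC.
ΣF_y = 0: T_AC·sin69° + T_BC·sin59° = 900.
Substitute: T_AC·(0.93358 + 0.695809·0.857167) = 900 → T_AC = 588.234 ≈ 588.2 lb.
Then T_BC = 0.695809 × 588.234 = 409.3 lb.

T_AC = 588.2 lb, T_BC = 409.3 lb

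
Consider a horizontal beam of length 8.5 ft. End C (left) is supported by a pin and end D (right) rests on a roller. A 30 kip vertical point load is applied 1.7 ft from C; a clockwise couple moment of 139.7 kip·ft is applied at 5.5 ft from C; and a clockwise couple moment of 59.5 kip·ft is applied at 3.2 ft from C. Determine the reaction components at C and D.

Taking moments about C: D_y·8.5 − 30·1.7 − 139.7 − 59.5 = 0 → D_y = 250.2/8.5 = 29.4353 ≈ 29.44 kip.
ΣF_y = 0: C_y + 29.4353 − 30 = 0 → C_y = 0.5647 kip.
ΣF_x = 0: no horizontal applied forces, so C_x = 0.

C_x = 0, C_y = 0.5647 kip, D_y = 29.44 kip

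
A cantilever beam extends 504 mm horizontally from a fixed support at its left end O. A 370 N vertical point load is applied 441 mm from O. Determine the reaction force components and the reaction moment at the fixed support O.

ΣF_x = 0: O_x = 0.
ΣF_y = 0: O_y − 370 = 0 → O_y = 370.0 N.
ΣM about O: M_O − 370·441 = 0 → M_O = 163200 N·mm.

O_x = 0, O_y = 370.0 N, M_O = 163200 N·mm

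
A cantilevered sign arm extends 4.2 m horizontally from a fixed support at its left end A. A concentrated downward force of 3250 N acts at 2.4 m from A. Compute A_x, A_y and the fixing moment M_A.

ΣF_x = 0: A_x = 0.
ΣF_y = 0: A_y − 3250 = 0 → A_y = 3250 N.
ΣM about A: M_A − 3250·2.4 = 0 → M_A = 7800 N·m.

A_x = 0, A_y = 3250 N, M_A = 7800 N·m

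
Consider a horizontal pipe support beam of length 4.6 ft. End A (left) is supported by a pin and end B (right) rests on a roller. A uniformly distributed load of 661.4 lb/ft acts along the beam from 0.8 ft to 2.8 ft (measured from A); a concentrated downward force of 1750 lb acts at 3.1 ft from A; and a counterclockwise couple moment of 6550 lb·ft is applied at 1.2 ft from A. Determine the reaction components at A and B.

A_x = 0, A_y = 2800 lb, B_y = 273.1 lb

Resultant of the distributed load: 661.4 × 2 = 1322.8 lb at 1.8 ft from A.
Taking moments about A: B_y·4.6 − (661.4·2)·1.8 − 1750·3.1 + 6550 = 0 → B_y = 1256.04/4.6 = 273.052 ≈ 273.1 lb.
ΣF_y = 0: A_y + 273.052 − 661.4·2 − 1750 = 0 → A_y = 2800 lb.
ΣF_x = 0: no horizontal applied forces, so A_x = 0.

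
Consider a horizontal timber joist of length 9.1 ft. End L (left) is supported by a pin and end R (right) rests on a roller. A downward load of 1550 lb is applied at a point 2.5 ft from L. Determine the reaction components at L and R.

L_x = 0, L_y = 1124 lb, R_y = 425.8 lb

Taking moments about L: R_y·9.1 − 1550·2.5 = 0 → R_y = 3875/9.1 = 425.824 ≈ 425.8 lb.
ΣF_y = 0: L_y + 425.824 − 1550 = 0 → L_y = 1124 lb.
ΣF_x = 0: no horizontal applied forces, so L_x = 0.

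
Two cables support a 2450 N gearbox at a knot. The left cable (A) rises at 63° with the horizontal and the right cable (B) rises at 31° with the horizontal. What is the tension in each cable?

T_A = 2105 N, T_B = 1115 N

ΣF_x = 0: −T_A·cos63° + T_B·cos31° = 0 → T_B = 0.52964·T_A.
ΣF_y = 0: T_A·sin63° + T_B·sin31° = 2450.
Substitute: T_A·(0.891007 + 0.52964·0.515038) = 2450 → T_A = 2105.19 ≈ 2105 N.
Then T_B = 0.52964 × 2105.19 = 1115 N.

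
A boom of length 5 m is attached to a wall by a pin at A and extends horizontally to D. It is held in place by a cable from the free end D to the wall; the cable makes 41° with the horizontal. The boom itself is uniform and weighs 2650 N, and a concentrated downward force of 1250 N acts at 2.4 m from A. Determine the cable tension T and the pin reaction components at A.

T = 2934 N, A_x = 2214 N, A_y = 1975 N

ΣM about A: T·sin41°·5 − 2650·2.5 − 1250·2.4 = 0 → T = 9625/(5·0.656059) = 2934.19 ≈ 2934 N.
ΣF_x = 0: A_x − T·cos41° = 0 → A_x = 2934.19 × 0.75471 = 2214 N.
ΣF_y = 0: A_y + T·sin41° − 2650 − 1250 = 0 → A_y = 3900 − 2934.19 × 0.656059 = 1975 N.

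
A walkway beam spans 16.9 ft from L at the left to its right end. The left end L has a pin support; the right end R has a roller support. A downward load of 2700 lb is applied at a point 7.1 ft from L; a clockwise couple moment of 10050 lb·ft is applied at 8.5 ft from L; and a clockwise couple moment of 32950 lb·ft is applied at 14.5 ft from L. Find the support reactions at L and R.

Moments about L: R_y·16.9 − 2700·7.1 − 10050 − 32950 = 0 → R_y = 62170/16.9 = 3678.7 ≈ 3679 lb.
ΣF_y = 0: L_y + 3678.7 − 2700 = 0 → L_y = -978.7 lb.
ΣF_x = 0: no horizontal applied forces, so L_x = 0.

L_x = 0, L_y = -978.7 lb, R_y = 3679 lb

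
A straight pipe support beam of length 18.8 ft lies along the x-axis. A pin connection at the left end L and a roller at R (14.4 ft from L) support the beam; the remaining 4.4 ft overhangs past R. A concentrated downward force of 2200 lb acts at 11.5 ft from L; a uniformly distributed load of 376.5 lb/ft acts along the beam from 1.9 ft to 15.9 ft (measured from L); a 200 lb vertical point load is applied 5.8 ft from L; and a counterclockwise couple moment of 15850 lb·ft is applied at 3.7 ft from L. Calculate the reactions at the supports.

Resultant of the distributed load: 376.5 × 14 = 5271 lb at 8.9 ft from L.
ΣM about L: R_y·14.4 − 2200·11.5 − (376.5·14)·8.9 − 200·5.8 + 15850 = 0 → R_y = 57521.9/14.4 = 3994.58 ≈ 3995 lb.
ΣF_y = 0: L_y + 3994.58 − 2200 − 376.5·14 − 200 = 0 → L_y = 3676 lb.
ΣF_x = 0: no horizontal applied forces, so L_x = 0.

L_x = 0, L_y = 3676 lb, R_y = 3995 lb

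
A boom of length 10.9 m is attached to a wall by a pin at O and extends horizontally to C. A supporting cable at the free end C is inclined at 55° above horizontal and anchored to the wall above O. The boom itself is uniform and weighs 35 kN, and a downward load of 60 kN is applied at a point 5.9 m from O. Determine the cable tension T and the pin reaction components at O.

ΣM about O: T·sin55°·10.9 − 35·5.45 − 60·5.9 = 0 → T = 544.75/(10.9·0.819152) = 61.0107 ≈ 61.01 kN.
ΣF_x = 0: O_x − T·cos55° = 0 → O_x = 61.0107 × 0.573576 = 34.99 kN.
ΣF_y = 0: O_y + T·sin55° − 35 − 60 = 0 → O_y = 95 − 61.0107 × 0.819152 = 45.02 kN.

T = 61.01 kN, O_x = 34.99 kN, O_y = 45.02 kN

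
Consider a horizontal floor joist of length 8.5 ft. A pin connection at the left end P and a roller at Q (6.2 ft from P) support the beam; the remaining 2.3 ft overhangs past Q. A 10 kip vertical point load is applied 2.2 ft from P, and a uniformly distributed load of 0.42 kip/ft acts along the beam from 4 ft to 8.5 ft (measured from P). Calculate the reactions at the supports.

Resultant of the distributed load: 0.42 × 4.5 = 1.89 kip at 6.25 ft from P.
ΣM about P: Q_y·6.2 − 10·2.2 − (0.42·4.5)·6.25 = 0 → Q_y = 33.8125/6.2 = 5.45363 ≈ 5.454 kip.
ΣF_y = 0: P_y + 5.45363 − 10 − 0.42·4.5 = 0 → P_y = 6.436 kip.
ΣF_x = 0: no horizontal applied forces, so P_x = 0.

P_x = 0, P_y = 6.436 kip, Q_y = 5.454 kip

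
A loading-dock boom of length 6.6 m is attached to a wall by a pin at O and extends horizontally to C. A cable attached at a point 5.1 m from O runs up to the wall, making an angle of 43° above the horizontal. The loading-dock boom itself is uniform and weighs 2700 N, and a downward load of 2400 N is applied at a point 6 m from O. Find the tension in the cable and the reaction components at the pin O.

T = 6702 N, O_x = 4901 N, O_y = 529.4 N

ΣM about O: T·sin43°·5.1 − 2700·3.3 − 2400·6 = 0 → T = 23310/(5.1·0.681998) = 6701.76 ≈ 6702 N.
ΣF_x = 0: O_x − T·cos43° = 0 → O_x = 6701.76 × 0.731354 = 4901 N.
ΣF_y = 0: O_y + T·sin43° − 2700 − 2400 = 0 → O_y = 5100 − 6701.76 × 0.681998 = 529.4 N.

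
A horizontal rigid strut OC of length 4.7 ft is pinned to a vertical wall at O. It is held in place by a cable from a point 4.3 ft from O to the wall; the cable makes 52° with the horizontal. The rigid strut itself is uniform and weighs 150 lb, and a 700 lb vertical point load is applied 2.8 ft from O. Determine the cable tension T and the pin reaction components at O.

ΣM about O: T·sin52°·4.3 − 150·2.35 − 700·2.8 = 0 → T = 2312.5/(4.3·0.788011) = 682.466 ≈ 682.5 lb.
ΣF_x = 0: O_x − T·cos52° = 0 → O_x = 682.466 × 0.615661 = 420.2 lb.
ΣF_y = 0: O_y + T·sin52° − 150 − 700 = 0 → O_y = 850 − 682.466 × 0.788011 = 312.2 lb.

T = 682.5 lb, O_x = 420.2 lb, O_y = 312.2 lb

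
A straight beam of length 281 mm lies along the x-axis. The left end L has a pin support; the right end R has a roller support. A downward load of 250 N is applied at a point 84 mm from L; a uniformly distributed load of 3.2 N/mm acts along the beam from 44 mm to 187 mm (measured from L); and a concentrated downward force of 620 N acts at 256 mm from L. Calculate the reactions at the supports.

L_x = 0, L_y = 499.9 N, R_y = 827.7 N

Resultant of the distributed load: 3.2 × 143 = 457.6 N at 115.5 mm from L.
Taking moments about L: R_y·281 − 250·84 − (3.2·143)·115.5 − 620·256 = 0 → R_y = 232572.8/281 = 827.661 ≈ 827.7 N.
ΣF_y = 0: L_y + 827.661 − 250 − 3.2·143 − 620 = 0 → L_y = 499.9 N.
ΣF_x = 0: no horizontal applied forces, so L_x = 0.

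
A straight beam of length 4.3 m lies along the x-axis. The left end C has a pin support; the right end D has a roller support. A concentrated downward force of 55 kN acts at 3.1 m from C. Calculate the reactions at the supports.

Taking moments about C: D_y·4.3 − 55·3.1 = 0 → D_y = 170.5/4.3 = 39.6512 ≈ 39.65 kN.
ΣF_y = 0: C_y + 39.6512 − 55 = 0 → C_y = 15.35 kN.
ΣF_x = 0: no horizontal applied forces, so C_x = 0.

C_x = 0, C_y = 15.35 kN, D_y = 39.65 kN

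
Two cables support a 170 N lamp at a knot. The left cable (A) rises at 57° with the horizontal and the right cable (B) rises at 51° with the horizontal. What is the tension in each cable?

T_A = 112.5 N, T_B = 97.35 N

ΣF_x = 0: −T_A·cos57° + T_B·cos51° = 0 → T_B = 0.86544·T_A.
ΣF_y = 0: T_A·sin57° + T_B·sin51° = 170.
Substitute: T_A·(0.838671 + 0.86544·0.777146) = 170 → T_A = 112.49 ≈ 112.5 N.
Then T_B = 0.86544 × 112.49 = 97.35 N.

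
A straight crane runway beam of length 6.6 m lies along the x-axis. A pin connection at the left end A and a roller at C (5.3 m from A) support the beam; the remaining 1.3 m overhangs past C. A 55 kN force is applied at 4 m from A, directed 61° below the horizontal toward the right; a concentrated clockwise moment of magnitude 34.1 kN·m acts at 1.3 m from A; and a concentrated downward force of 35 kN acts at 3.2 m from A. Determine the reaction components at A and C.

A_x = -26.66 kN, A_y = 19.23 kN, C_y = 63.87 kN

Moments about A: C_y·5.3 − 55·sin61°·4 − 34.1 − 35·3.2 = 0 → C_y = 338.516/5.3 = 63.8709 ≈ 63.87 kN.
ΣF_y = 0: A_y + 63.8709 − 55·sin61° − 35 = 0 → A_y = 19.23 kN.
ΣF_x = 0: A_x + 55·cos61° = 0 → A_x = -26.66 kN.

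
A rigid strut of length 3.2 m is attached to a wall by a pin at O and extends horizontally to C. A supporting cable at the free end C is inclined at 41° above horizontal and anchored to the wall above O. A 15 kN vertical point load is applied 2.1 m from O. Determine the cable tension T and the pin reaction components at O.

ΣM about O: T·sin41°·3.2 − 15·2.1 = 0 → T = 31.5/(3.2·0.656059) = 15.0044 ≈ 15.00 kN.
ΣF_x = 0: O_x − T·cos41° = 0 → O_x = 15.0044 × 0.75471 = 11.32 kN.
ΣF_y = 0: O_y + T·sin41° − 15 = 0 → O_y = 15 − 15.0044 × 0.656059 = 5.156 kN.

T = 15.00 kN, O_x = 11.32 kN, O_y = 5.156 kN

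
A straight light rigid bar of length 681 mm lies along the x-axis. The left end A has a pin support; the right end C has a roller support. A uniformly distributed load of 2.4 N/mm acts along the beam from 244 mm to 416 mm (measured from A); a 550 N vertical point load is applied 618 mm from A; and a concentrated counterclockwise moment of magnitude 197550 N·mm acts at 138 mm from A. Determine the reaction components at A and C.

A_x = 0, A_y = 553.7 N, C_y = 409.1 N

Resultant of the distributed load: 2.4 × 172 = 412.8 N at 330 mm from A.
ΣM about A: C_y·681 − (2.4·172)·330 − 550·618 + 197550 = 0 → C_y = 278574/681 = 409.066 ≈ 409.1 N.
ΣF_y = 0: A_y + 409.066 − 2.4·172 − 550 = 0 → A_y = 553.7 N.
ΣF_x = 0: no horizontal applied forces, so A_x = 0.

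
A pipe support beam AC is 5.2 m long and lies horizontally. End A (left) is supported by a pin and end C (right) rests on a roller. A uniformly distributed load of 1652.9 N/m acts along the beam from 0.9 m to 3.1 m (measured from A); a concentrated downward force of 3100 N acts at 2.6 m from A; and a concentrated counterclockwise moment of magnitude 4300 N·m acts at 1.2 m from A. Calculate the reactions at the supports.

Resultant of the distributed load: 1652.9 × 2.2 = 3636.38 N at 2 m from A.
Taking moments about A: C_y·5.2 − (1652.9·2.2)·2 − 3100·2.6 + 4300 = 0 → C_y = 11032.76/5.2 = 2121.68 ≈ 2122 N.
ΣF_y = 0: A_y + 2121.68 − 1652.9·2.2 − 3100 = 0 → A_y = 4615 N.
ΣF_x = 0: no horizontal applied forces, so A_x = 0.

A_x = 0, A_y = 4615 N, C_y = 2122 N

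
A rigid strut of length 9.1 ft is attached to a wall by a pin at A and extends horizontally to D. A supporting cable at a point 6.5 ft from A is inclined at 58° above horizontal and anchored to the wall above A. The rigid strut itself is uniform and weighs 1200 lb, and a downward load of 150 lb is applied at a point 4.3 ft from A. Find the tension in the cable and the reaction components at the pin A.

T = 1108 lb, A_x = 586.9 lb, A_y = 410.8 lb

ΣM about A: T·sin58°·6.5 − 1200·4.55 − 150·4.3 = 0 → T = 6105/(6.5·0.848048) = 1107.52 ≈ 1108 lb.
ΣF_x = 0: A_x − T·cos58° = 0 → A_x = 1107.52 × 0.529919 = 586.9 lb.
ΣF_y = 0: A_y + T·sin58° − 1200 − 150 = 0 → A_y = 1350 − 1107.52 × 0.848048 = 410.8 lb.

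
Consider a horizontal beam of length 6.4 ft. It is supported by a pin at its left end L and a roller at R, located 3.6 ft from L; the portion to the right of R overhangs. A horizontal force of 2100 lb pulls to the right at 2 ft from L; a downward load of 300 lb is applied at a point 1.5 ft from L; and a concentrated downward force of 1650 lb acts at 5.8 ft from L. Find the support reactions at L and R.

L_x = -2100 lb, L_y = -833.3 lb, R_y = 2783 lb

Taking moments about L: R_y·3.6 − 300·1.5 − 1650·5.8 = 0 → R_y = 10020/3.6 = 2783.33 ≈ 2783 lb.
ΣF_y = 0: L_y + 2783.33 − 300 − 1650 = 0 → L_y = -833.3 lb.
ΣF_x = 0: L_x + 2100 = 0 → L_x = -2100 lb.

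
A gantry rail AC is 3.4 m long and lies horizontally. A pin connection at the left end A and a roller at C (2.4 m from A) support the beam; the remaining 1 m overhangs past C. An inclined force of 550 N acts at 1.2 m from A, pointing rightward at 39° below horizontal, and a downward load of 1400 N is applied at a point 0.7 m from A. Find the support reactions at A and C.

A_x = -427.4 N, A_y = 1165 N, C_y = 581.4 N

Moments about A: C_y·2.4 − 550·sin39°·1.2 − 1400·0.7 = 0 → C_y = 1395.35/2.4 = 581.396 ≈ 581.4 N.
ΣF_y = 0: A_y + 581.396 − 550·sin39° − 1400 = 0 → A_y = 1165 N.
ΣF_x = 0: A_x + 550·cos39° = 0 → A_x = -427.4 N.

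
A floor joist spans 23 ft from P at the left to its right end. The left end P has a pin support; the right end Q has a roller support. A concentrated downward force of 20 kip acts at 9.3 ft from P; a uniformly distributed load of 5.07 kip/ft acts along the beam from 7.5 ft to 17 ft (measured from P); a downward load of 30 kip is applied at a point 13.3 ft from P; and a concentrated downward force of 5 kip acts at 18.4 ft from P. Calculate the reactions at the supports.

P_x = 0, P_y = 48.08 kip, Q_y = 55.09 kip

Resultant of the distributed load: 5.07 × 9.5 = 48.165 kip at 12.25 ft from P.
ΣM about P: Q_y·23 − 20·9.3 − (5.07·9.5)·12.25 − 30·13.3 − 5·18.4 = 0 → Q_y = 1267.02125/23 = 55.0879 ≈ 55.09 kip.
ΣF_y = 0: P_y + 55.0879 − 20 − 5.07·9.5 − 30 − 5 = 0 → P_y = 48.08 kip.
ΣF_x = 0: no horizontal applied forces, so P_x = 0.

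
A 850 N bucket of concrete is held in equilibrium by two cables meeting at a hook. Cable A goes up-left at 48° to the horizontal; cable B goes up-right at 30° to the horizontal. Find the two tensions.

T_A = 752.6 N, T_B = 581.5 N

ΣF_x = 0: −T_A·cos48° + T_B·cos30° = 0 → T_B = 0.772645·T_A.
ΣF_y = 0: T_A·sin48° + T_B·sin30° = 850.
Substitute: T_A·(0.743145 + 0.772645·0.5) = 850 → T_A = 752.567 ≈ 752.6 N.
Then T_B = 0.772645 × 752.567 = 581.5 N.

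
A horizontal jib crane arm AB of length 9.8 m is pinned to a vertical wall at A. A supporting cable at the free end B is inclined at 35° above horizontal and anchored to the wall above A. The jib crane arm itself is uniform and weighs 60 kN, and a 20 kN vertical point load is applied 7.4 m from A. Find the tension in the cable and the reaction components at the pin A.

T = 78.63 kN, A_x = 64.41 kN, A_y = 34.90 kN

ΣM about A: T·sin35°·9.8 − 60·4.9 − 20·7.4 = 0 → T = 442/(9.8·0.573576) = 78.6331 ≈ 78.63 kN.
ΣF_x = 0: A_x − T·cos35° = 0 → A_x = 78.6331 × 0.819152 = 64.41 kN.
ΣF_y = 0: A_y + T·sin35° − 60 − 20 = 0 → A_y = 80 − 78.6331 × 0.573576 = 34.90 kN.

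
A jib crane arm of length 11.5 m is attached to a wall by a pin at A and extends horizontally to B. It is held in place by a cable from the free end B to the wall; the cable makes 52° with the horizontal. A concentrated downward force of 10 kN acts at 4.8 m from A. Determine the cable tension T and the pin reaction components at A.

ΣM about A: T·sin52°·11.5 − 10·4.8 = 0 → T = 48/(11.5·0.788011) = 5.29677 ≈ 5.297 kN.
ΣF_x = 0: A_x − T·cos52° = 0 → A_x = 5.29677 × 0.615661 = 3.261 kN.
ΣF_y = 0: A_y + T·sin52° − 10 = 0 → A_y = 10 − 5.29677 × 0.788011 = 5.826 kN.

T = 5.297 kN, A_x = 3.261 kN, A_y = 5.826 kN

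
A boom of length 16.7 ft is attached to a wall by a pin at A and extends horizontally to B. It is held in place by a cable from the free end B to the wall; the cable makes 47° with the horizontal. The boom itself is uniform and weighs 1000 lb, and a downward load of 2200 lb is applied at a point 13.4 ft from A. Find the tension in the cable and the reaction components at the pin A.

T = 3097 lb, A_x = 2112 lb, A_y = 934.7 lb

ΣM about A: T·sin47°·16.7 − 1000·8.35 − 2200·13.4 = 0 → T = 37830/(16.7·0.731354) = 3097.36 ≈ 3097 lb.
ΣF_x = 0: A_x − T·cos47° = 0 → A_x = 3097.36 × 0.681998 = 2112 lb.
ΣF_y = 0: A_y + T·sin47° − 1000 − 2200 = 0 → A_y = 3200 − 3097.36 × 0.731354 = 934.7 lb.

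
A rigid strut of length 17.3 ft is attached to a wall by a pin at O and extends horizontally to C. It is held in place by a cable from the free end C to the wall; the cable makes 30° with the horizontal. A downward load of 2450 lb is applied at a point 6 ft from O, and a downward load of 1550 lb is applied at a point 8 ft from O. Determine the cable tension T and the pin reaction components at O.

T = 3133 lb, O_x = 2713 lb, O_y = 2434 lb

ΣM about O: T·sin30°·17.3 − 2450·6 − 1550·8 = 0 → T = 27100/(17.3·0.5) = 3132.95 ≈ 3133 lb.
ΣF_x = 0: O_x − T·cos30° = 0 → O_x = 3132.95 × 0.866025 = 2713 lb.
ΣF_y = 0: O_y + T·sin30° − 2450 − 1550 = 0 → O_y = 4000 − 3132.95 × 0.5 = 2434 lb.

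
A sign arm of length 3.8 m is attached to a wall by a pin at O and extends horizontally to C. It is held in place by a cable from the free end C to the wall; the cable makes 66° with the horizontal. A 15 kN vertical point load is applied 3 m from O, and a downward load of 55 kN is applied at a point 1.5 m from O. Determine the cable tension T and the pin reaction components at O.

ΣM about O: T·sin66°·3.8 − 15·3 − 55·1.5 = 0 → T = 127.5/(3.8·0.913545) = 36.7279 ≈ 36.73 kN.
ΣF_x = 0: O_x − T·cos66° = 0 → O_x = 36.7279 × 0.406737 = 14.94 kN.
ΣF_y = 0: O_y + T·sin66° − 15 − 55 = 0 → O_y = 70 − 36.7279 × 0.913545 = 36.45 kN.

T = 36.73 kN, O_x = 14.94 kN, O_y = 36.45 kN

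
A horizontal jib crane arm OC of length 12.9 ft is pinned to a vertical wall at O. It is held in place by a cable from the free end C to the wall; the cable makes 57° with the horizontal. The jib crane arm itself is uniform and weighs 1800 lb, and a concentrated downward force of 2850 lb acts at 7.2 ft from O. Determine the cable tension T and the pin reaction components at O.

T = 2970 lb, O_x = 1617 lb, O_y = 2159 lb

ΣM about O: T·sin57°·12.9 − 1800·6.45 − 2850·7.2 = 0 → T = 32130/(12.9·0.838671) = 2969.81 ≈ 2970 lb.
ΣF_x = 0: O_x − T·cos57° = 0 → O_x = 2969.81 × 0.544639 = 1617 lb.
ΣF_y = 0: O_y + T·sin57° − 1800 − 2850 = 0 → O_y = 4650 − 2969.81 × 0.838671 = 2159 lb.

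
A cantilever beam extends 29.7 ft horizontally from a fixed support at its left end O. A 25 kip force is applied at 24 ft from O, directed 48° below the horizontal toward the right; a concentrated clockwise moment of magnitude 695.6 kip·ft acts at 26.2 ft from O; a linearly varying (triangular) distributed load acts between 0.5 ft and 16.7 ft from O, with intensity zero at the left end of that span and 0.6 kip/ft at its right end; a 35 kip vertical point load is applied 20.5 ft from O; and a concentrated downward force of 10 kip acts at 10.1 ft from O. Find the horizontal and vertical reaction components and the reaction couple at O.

Resultant of the triangular load: ½ × 0.6 × 16.2 = 4.86 kip, acting at 11.3 ft from O (one-third of the span from the peak).
ΣF_x = 0: O_x + 25·cos48° = 0 → O_x = -16.73 kip.
ΣF_y = 0: O_y − 25·sin48° − ½·0.6·16.2 − 35 − 10 = 0 → O_y = 68.44 kip.
ΣM about O: M_O − 25·sin48°·24 − 695.6 − (½·0.6·16.2)·11.3 − 35·20.5 − 10·10.1 = 0 → M_O = 2015 kip·ft.

O_x = -16.73 kip, O_y = 68.44 kip, M_O = 2015 kip·ft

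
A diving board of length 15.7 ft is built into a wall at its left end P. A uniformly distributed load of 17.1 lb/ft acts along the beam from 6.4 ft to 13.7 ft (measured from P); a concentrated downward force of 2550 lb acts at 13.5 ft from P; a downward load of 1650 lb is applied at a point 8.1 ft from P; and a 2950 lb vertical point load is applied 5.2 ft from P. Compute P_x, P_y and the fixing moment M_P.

Resultant of the distributed load: 17.1 × 7.3 = 124.83 lb at 10.05 ft from P.
ΣF_x = 0: P_x = 0.
ΣF_y = 0: P_y − 17.1·7.3 − 2550 − 1650 − 2950 = 0 → P_y = 7275 lb.
ΣM about P: M_P − (17.1·7.3)·10.05 − 2550·13.5 − 1650·8.1 − 2950·5.2 = 0 → M_P = 64380 lb·ft.

P_x = 0, P_y = 7275 lb, M_P = 64380 lb·ft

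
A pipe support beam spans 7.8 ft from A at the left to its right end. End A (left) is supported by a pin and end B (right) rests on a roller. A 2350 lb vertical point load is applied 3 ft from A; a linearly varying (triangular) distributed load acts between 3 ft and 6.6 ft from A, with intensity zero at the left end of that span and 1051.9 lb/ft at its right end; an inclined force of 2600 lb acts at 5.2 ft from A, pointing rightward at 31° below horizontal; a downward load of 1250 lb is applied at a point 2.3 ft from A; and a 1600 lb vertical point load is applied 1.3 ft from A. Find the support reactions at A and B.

A_x = -2229 lb, A_y = 4690 lb, B_y = 3743 lb

Resultant of the triangular load: ½ × 1051.9 × 3.6 = 1893.42 lb, acting at 5.4 ft from A (one-third of the span from the peak).
Moments about A: B_y·7.8 − 2350·3 − (½·1051.9·3.6)·5.4 − 2600·sin31°·5.2 − 1250·2.3 − 1600·1.3 = 0 → B_y = 29192.8/7.8 = 3742.67 ≈ 3743 lb.
ΣF_y = 0: A_y + 3742.67 − 2350 − ½·1051.9·3.6 − 2600·sin31° − 1250 − 1600 = 0 → A_y = 4690 lb.
ΣF_x = 0: A_x + 2600·cos31° = 0 → A_x = -2229 lb.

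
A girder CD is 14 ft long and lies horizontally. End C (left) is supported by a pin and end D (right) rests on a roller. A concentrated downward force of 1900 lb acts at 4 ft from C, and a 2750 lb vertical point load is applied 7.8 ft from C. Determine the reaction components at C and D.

C_x = 0, C_y = 2575 lb, D_y = 2075 lb

Moments about C: D_y·14 − 1900·4 − 2750·7.8 = 0 → D_y = 29050/14 = 2075 lb.
ΣF_y = 0: C_y + 2075 − 1900 − 2750 = 0 → C_y = 2575 lb.
ΣF_x = 0: no horizontal applied forces, so C_x = 0.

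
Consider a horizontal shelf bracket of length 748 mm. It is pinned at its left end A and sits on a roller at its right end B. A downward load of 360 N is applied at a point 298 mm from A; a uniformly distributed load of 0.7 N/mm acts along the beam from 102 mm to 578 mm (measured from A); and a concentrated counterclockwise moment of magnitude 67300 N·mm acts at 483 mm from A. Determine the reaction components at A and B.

A_x = 0, A_y = 488.3 N, B_y = 204.9 N

Resultant of the distributed load: 0.7 × 476 = 333.2 N at 340 mm from A.
Moments about A: B_y·748 − 360·298 − (0.7·476)·340 + 67300 = 0 → B_y = 153268/748 = 204.904 ≈ 204.9 N.
ΣF_y = 0: A_y + 204.904 − 360 − 0.7·476 = 0 → A_y = 488.3 N.
ΣF_x = 0: no horizontal applied forces, so A_x = 0.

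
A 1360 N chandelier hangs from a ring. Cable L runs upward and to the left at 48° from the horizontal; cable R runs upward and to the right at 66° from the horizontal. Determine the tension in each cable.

T_L = 605.5 N, T_R = 996.1 N

ΣF_x = 0: −T_L·cos48° + T_R·cos66° = 0 → T_R = 1.64512·T_L.
ΣF_y = 0: T_L·sin48° + T_R·sin66° = 1360.
Substitute: T_L·(0.743145 + 1.64512·0.913545) = 1360 → T_L = 605.511 ≈ 605.5 N.
Then T_R = 1.64512 × 605.511 = 996.1 N.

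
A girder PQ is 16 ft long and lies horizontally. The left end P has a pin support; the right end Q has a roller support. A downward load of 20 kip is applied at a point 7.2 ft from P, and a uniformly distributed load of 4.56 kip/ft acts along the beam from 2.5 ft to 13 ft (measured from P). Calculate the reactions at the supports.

P_x = 0, P_y = 35.69 kip, Q_y = 32.19 kip

Resultant of the distributed load: 4.56 × 10.5 = 47.88 kip at 7.75 ft from P.
Taking moments about P: Q_y·16 − 20·7.2 − (4.56·10.5)·7.75 = 0 → Q_y = 515.07/16 = 32.1919 ≈ 32.19 kip.
ΣF_y = 0: P_y + 32.1919 − 20 − 4.56·10.5 = 0 → P_y = 35.69 kip.
ΣF_x = 0: no horizontal applied forces, so P_x = 0.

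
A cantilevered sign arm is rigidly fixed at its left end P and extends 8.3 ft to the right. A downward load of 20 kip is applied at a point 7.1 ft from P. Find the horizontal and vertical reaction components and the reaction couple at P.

P_x = 0, P_y = 20.00 kip, M_P = 142.0 kip·ft

ΣF_x = 0: P_x = 0.
ΣF_y = 0: P_y − 20 = 0 → P_y = 20.00 kip.
ΣM about P: M_P − 20·7.1 = 0 → M_P = 142.0 kip·ft.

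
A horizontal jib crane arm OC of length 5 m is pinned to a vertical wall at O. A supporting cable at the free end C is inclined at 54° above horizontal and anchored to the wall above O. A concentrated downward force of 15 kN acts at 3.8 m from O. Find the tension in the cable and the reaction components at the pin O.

T = 14.09 kN, O_x = 8.283 kN, O_y = 3.600 kN

ΣM about O: T·sin54°·5 − 15·3.8 = 0 → T = 57/(5·0.809017) = 14.0912 ≈ 14.09 kN.
ΣF_x = 0: O_x − T·cos54° = 0 → O_x = 14.0912 × 0.587785 = 8.283 kN.
ΣF_y = 0: O_y + T·sin54° − 15 = 0 → O_y = 15 − 14.0912 × 0.809017 = 3.600 kN.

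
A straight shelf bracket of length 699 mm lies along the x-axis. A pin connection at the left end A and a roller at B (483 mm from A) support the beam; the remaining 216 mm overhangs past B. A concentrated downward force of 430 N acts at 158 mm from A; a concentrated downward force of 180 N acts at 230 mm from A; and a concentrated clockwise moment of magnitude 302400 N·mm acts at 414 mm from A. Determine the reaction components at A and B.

A_x = 0, A_y = -242.5 N, B_y = 852.5 N

Moments about A: B_y·483 − 430·158 − 180·230 − 302400 = 0 → B_y = 411740/483 = 852.464 ≈ 852.5 N.
ΣF_y = 0: A_y + 852.464 − 430 − 180 = 0 → A_y = -242.5 N.
ΣF_x = 0: no horizontal applied forces, so A_x = 0.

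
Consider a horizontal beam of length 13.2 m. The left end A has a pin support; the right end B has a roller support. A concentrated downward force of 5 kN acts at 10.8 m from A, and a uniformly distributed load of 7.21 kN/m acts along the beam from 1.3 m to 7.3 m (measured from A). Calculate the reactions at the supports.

Resultant of the distributed load: 7.21 × 6 = 43.26 kN at 4.3 m from A.
ΣM about A: B_y·13.2 − 5·10.8 − (7.21·6)·4.3 = 0 → B_y = 240.018/13.2 = 18.1832 ≈ 18.18 kN.
ΣF_y = 0: A_y + 18.1832 − 5 − 7.21·6 = 0 → A_y = 30.08 kN.
ΣF_x = 0: no horizontal applied forces, so A_x = 0.

A_x = 0, A_y = 30.08 kN, B_y = 18.18 kN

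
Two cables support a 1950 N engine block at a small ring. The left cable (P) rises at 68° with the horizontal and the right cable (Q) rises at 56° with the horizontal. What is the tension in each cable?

ΣF_x = 0: −T_P·cos68° + T_Q·cos56° = 0 → T_Q = 0.669906·T_P.
ΣF_y = 0: T_P·sin68° + T_Q·sin56° = 1950.
Substitute: T_P·(0.927184 + 0.669906·0.829038) = 1950 → T_P = 1315.29 ≈ 1315 N.
Then T_Q = 0.669906 × 1315.29 = 881.1 N.

T_P = 1315 N, T_Q = 881.1 N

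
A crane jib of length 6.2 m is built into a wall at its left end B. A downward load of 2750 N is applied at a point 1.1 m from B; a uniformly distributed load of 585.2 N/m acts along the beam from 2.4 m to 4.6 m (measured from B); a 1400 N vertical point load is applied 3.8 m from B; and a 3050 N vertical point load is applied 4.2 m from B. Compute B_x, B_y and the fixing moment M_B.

B_x = 0, B_y = 8487 N, M_B = 25660 N·m

Resultant of the distributed load: 585.2 × 2.2 = 1287.44 N at 3.5 m from B.
ΣF_x = 0: B_x = 0.
ΣF_y = 0: B_y − 2750 − 585.2·2.2 − 1400 − 3050 = 0 → B_y = 8487 N.
ΣM about B: M_B − 2750·1.1 − (585.2·2.2)·3.5 − 1400·3.8 − 3050·4.2 = 0 → M_B = 25660 N·m.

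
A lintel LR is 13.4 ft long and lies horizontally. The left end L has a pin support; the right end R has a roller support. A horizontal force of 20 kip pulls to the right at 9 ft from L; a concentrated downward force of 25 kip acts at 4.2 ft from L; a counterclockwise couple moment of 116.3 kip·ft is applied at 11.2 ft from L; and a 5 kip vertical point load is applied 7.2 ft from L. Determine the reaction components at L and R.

Taking moments about L: R_y·13.4 − 25·4.2 + 116.3 − 5·7.2 = 0 → R_y = 24.7/13.4 = 1.84328 ≈ 1.843 kip.
ΣF_y = 0: L_y + 1.84328 − 25 − 5 = 0 → L_y = 28.16 kip.
ΣF_x = 0: L_x + 20 = 0 → L_x = -20.00 kip.

L_x = -20.00 kip, L_y = 28.16 kip, R_y = 1.843 kip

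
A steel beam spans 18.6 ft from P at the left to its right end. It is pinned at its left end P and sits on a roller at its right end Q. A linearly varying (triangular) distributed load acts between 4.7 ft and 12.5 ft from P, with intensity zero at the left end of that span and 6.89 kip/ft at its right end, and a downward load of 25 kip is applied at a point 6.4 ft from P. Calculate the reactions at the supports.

P_x = 0, P_y = 28.97 kip, Q_y = 22.90 kip

Resultant of the triangular load: ½ × 6.89 × 7.8 = 26.871 kip, acting at 9.9 ft from P (one-third of the span from the peak).
ΣM about P: Q_y·18.6 − (½·6.89·7.8)·9.9 − 25·6.4 = 0 → Q_y = 426.0229/18.6 = 22.9045 ≈ 22.90 kip.
ΣF_y = 0: P_y + 22.9045 − ½·6.89·7.8 − 25 = 0 → P_y = 28.97 kip.
ΣF_x = 0: no horizontal applied forces, so P_x = 0.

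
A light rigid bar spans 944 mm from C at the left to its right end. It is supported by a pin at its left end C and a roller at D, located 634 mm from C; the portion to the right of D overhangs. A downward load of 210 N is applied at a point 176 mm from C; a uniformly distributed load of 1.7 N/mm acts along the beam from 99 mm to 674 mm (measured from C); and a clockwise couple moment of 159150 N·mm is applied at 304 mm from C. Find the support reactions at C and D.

C_x = 0, C_y = 282.3 N, D_y = 905.2 N

Resultant of the distributed load: 1.7 × 575 = 977.5 N at 386.5 mm from C.
Taking moments about C: D_y·634 − 210·176 − (1.7·575)·386.5 − 159150 = 0 → D_y = 573913.75/634 = 905.227 ≈ 905.2 N.
ΣF_y = 0: C_y + 905.227 − 210 − 1.7·575 = 0 → C_y = 282.3 N.
ΣF_x = 0: no horizontal applied forces, so C_x = 0.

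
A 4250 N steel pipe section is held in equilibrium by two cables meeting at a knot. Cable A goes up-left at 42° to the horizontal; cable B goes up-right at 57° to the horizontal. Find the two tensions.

T_A = 2344 N, T_B = 3198 N

ΣF_x = 0: −T_A·cos42° + T_B·cos57° = 0 → T_B = 1.36447·T_A.
ΣF_y = 0: T_A·sin42° + T_B·sin57° = 4250.
Substitute: T_A·(0.669131 + 1.36447·0.838671) = 4250 → T_A = 2343.57 ≈ 2344 N.
Then T_B = 1.36447 × 2343.57 = 3198 N.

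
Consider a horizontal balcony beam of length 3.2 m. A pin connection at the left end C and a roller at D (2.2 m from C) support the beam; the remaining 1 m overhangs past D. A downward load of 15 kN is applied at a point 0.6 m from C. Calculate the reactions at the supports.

ΣM about C: D_y·2.2 − 15·0.6 = 0 → D_y = 9/2.2 = 4.09091 ≈ 4.091 kN.
ΣF_y = 0: C_y + 4.09091 − 15 = 0 → C_y = 10.91 kN.
ΣF_x = 0: no horizontal applied forces, so C_x = 0.

C_x = 0, C_y = 10.91 kN, D_y = 4.091 kN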